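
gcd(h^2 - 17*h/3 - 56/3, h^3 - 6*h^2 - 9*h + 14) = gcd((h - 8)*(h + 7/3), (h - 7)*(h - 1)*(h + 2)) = 1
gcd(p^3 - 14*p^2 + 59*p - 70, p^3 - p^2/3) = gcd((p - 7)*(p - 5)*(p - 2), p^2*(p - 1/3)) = 1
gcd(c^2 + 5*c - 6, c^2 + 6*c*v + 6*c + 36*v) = c + 6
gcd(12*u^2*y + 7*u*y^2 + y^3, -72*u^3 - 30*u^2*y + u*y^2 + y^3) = 12*u^2 + 7*u*y + y^2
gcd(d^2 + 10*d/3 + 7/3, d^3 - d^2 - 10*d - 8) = d + 1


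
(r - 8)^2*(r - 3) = r^3 - 19*r^2 + 112*r - 192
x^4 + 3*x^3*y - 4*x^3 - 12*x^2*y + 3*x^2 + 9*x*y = x*(x - 3)*(x - 1)*(x + 3*y)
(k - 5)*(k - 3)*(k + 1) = k^3 - 7*k^2 + 7*k + 15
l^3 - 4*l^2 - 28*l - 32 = (l - 8)*(l + 2)^2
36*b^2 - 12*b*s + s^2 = (-6*b + s)^2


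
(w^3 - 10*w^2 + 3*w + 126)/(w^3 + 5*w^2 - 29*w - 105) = (w^2 - 13*w + 42)/(w^2 + 2*w - 35)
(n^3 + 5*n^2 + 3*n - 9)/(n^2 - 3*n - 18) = (n^2 + 2*n - 3)/(n - 6)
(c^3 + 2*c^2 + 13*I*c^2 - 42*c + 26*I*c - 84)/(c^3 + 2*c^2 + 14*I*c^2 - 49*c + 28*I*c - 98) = (c + 6*I)/(c + 7*I)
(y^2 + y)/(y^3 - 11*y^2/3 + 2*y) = 3*(y + 1)/(3*y^2 - 11*y + 6)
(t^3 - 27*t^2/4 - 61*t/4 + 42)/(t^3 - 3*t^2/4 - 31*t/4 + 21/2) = (t - 8)/(t - 2)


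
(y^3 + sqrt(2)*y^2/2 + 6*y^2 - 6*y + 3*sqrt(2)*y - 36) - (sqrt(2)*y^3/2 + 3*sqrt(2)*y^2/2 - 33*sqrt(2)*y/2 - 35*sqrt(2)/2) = -sqrt(2)*y^3/2 + y^3 - sqrt(2)*y^2 + 6*y^2 - 6*y + 39*sqrt(2)*y/2 - 36 + 35*sqrt(2)/2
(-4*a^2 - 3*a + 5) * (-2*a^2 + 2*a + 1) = 8*a^4 - 2*a^3 - 20*a^2 + 7*a + 5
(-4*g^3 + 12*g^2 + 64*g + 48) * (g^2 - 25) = -4*g^5 + 12*g^4 + 164*g^3 - 252*g^2 - 1600*g - 1200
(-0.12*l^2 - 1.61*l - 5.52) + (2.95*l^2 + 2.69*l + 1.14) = 2.83*l^2 + 1.08*l - 4.38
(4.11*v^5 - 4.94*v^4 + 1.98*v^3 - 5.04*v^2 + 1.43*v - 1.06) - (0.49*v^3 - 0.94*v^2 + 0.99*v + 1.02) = 4.11*v^5 - 4.94*v^4 + 1.49*v^3 - 4.1*v^2 + 0.44*v - 2.08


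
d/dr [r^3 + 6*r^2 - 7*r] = 3*r^2 + 12*r - 7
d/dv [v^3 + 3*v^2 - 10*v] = 3*v^2 + 6*v - 10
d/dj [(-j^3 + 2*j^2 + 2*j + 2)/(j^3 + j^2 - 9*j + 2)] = (-3*j^4 + 14*j^3 - 32*j^2 + 4*j + 22)/(j^6 + 2*j^5 - 17*j^4 - 14*j^3 + 85*j^2 - 36*j + 4)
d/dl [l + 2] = 1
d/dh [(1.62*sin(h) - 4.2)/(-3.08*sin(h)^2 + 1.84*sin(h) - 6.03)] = (4.9896*sin(h)^2 - 25.872*sin(h) - 2.0406)*cos(h)/(9.4864*sin(h)^4 - 11.3344*sin(h)^3 + 40.5304*sin(h)^2 - 22.1904*sin(h) + 36.3609)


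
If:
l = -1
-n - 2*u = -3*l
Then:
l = -1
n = -2*u - 3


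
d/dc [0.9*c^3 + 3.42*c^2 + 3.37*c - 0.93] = 2.7*c^2 + 6.84*c + 3.37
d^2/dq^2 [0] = 0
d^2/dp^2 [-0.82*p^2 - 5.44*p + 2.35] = -1.64000000000000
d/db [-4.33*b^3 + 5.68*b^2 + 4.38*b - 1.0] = -12.99*b^2 + 11.36*b + 4.38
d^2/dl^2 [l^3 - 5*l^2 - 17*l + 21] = 6*l - 10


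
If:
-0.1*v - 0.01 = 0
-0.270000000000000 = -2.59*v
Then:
No Solution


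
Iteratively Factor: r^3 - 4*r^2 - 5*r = (r)*(r^2 - 4*r - 5) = r*(r + 1)*(r - 5)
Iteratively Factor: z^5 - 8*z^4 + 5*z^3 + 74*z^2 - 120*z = (z)*(z^4 - 8*z^3 + 5*z^2 + 74*z - 120) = z*(z - 2)*(z^3 - 6*z^2 - 7*z + 60) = z*(z - 4)*(z - 2)*(z^2 - 2*z - 15) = z*(z - 5)*(z - 4)*(z - 2)*(z + 3)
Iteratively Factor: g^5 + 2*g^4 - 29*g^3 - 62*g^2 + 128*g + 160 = (g - 2)*(g^4 + 4*g^3 - 21*g^2 - 104*g - 80) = (g - 2)*(g + 4)*(g^3 - 21*g - 20) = (g - 2)*(g + 4)^2*(g^2 - 4*g - 5) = (g - 5)*(g - 2)*(g + 4)^2*(g + 1)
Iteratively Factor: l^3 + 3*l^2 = (l)*(l^2 + 3*l) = l*(l + 3)*(l)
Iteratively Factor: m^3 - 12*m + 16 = (m - 2)*(m^2 + 2*m - 8) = (m - 2)^2*(m + 4)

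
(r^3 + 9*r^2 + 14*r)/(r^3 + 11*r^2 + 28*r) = (r + 2)/(r + 4)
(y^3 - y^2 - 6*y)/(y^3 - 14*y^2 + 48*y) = (y^2 - y - 6)/(y^2 - 14*y + 48)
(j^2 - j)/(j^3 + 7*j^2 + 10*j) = (j - 1)/(j^2 + 7*j + 10)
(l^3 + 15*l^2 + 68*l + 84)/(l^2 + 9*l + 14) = l + 6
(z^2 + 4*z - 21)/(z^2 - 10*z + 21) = (z + 7)/(z - 7)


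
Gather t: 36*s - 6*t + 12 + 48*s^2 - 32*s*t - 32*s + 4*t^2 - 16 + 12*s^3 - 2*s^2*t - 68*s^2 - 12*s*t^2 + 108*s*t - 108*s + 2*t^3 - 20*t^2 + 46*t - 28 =12*s^3 - 20*s^2 - 104*s + 2*t^3 + t^2*(-12*s - 16) + t*(-2*s^2 + 76*s + 40) - 32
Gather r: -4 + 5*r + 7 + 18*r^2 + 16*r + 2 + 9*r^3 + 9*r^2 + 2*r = 9*r^3 + 27*r^2 + 23*r + 5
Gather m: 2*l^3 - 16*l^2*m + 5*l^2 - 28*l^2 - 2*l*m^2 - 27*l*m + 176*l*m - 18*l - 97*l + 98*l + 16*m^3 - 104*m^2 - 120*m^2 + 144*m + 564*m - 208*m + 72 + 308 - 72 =2*l^3 - 23*l^2 - 17*l + 16*m^3 + m^2*(-2*l - 224) + m*(-16*l^2 + 149*l + 500) + 308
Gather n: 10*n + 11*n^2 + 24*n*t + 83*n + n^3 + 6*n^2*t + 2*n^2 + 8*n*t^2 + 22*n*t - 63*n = n^3 + n^2*(6*t + 13) + n*(8*t^2 + 46*t + 30)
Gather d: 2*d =2*d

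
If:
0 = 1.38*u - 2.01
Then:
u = 1.46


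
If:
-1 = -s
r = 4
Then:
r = 4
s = 1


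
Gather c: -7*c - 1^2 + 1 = -7*c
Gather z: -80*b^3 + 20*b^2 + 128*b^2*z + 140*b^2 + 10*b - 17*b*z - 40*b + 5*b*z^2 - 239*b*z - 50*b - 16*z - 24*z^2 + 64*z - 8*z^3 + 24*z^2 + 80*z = -80*b^3 + 160*b^2 + 5*b*z^2 - 80*b - 8*z^3 + z*(128*b^2 - 256*b + 128)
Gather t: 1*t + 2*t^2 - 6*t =2*t^2 - 5*t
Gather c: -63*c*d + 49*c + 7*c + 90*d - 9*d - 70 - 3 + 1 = c*(56 - 63*d) + 81*d - 72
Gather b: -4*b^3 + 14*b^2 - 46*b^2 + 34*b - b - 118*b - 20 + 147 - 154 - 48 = -4*b^3 - 32*b^2 - 85*b - 75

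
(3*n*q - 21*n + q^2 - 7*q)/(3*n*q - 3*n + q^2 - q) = (q - 7)/(q - 1)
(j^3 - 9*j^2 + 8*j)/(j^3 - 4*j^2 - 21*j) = (-j^2 + 9*j - 8)/(-j^2 + 4*j + 21)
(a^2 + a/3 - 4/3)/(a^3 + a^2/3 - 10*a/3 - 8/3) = (a - 1)/(a^2 - a - 2)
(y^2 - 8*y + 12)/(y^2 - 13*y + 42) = (y - 2)/(y - 7)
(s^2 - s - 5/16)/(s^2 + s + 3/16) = (4*s - 5)/(4*s + 3)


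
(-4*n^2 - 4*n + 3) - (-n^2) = -3*n^2 - 4*n + 3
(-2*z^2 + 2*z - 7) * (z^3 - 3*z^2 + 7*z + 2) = -2*z^5 + 8*z^4 - 27*z^3 + 31*z^2 - 45*z - 14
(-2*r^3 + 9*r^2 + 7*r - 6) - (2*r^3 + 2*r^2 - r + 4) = -4*r^3 + 7*r^2 + 8*r - 10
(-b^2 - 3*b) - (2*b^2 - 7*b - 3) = -3*b^2 + 4*b + 3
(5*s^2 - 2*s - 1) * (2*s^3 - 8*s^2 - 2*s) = 10*s^5 - 44*s^4 + 4*s^3 + 12*s^2 + 2*s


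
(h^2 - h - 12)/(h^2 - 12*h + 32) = (h + 3)/(h - 8)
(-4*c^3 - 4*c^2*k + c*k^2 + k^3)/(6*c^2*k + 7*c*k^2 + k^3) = (-4*c^2 + k^2)/(k*(6*c + k))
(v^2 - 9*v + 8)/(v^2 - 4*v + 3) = (v - 8)/(v - 3)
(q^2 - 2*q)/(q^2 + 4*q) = (q - 2)/(q + 4)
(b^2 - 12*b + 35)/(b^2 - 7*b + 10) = (b - 7)/(b - 2)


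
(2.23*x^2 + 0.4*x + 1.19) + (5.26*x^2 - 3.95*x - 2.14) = 7.49*x^2 - 3.55*x - 0.95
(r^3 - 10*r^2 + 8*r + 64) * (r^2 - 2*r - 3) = r^5 - 12*r^4 + 25*r^3 + 78*r^2 - 152*r - 192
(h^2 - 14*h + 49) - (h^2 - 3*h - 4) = 53 - 11*h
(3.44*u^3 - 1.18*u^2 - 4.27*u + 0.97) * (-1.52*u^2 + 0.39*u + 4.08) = -5.2288*u^5 + 3.1352*u^4 + 20.0654*u^3 - 7.9541*u^2 - 17.0433*u + 3.9576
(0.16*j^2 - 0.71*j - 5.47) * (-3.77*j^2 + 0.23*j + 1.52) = -0.6032*j^4 + 2.7135*j^3 + 20.7018*j^2 - 2.3373*j - 8.3144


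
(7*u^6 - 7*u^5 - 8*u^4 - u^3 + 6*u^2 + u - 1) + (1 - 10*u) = 7*u^6 - 7*u^5 - 8*u^4 - u^3 + 6*u^2 - 9*u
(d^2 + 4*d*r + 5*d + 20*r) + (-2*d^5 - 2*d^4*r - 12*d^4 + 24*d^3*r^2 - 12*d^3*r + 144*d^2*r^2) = -2*d^5 - 2*d^4*r - 12*d^4 + 24*d^3*r^2 - 12*d^3*r + 144*d^2*r^2 + d^2 + 4*d*r + 5*d + 20*r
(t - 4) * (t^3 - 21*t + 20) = t^4 - 4*t^3 - 21*t^2 + 104*t - 80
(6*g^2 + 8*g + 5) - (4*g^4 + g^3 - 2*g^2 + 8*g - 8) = -4*g^4 - g^3 + 8*g^2 + 13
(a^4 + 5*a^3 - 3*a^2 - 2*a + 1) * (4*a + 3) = 4*a^5 + 23*a^4 + 3*a^3 - 17*a^2 - 2*a + 3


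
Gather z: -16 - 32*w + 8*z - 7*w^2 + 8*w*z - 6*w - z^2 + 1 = -7*w^2 - 38*w - z^2 + z*(8*w + 8) - 15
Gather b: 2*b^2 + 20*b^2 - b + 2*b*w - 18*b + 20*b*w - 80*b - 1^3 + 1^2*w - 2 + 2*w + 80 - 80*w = 22*b^2 + b*(22*w - 99) - 77*w + 77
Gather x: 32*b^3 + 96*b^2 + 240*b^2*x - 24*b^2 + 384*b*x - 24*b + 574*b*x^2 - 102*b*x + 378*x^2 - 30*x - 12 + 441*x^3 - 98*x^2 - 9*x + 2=32*b^3 + 72*b^2 - 24*b + 441*x^3 + x^2*(574*b + 280) + x*(240*b^2 + 282*b - 39) - 10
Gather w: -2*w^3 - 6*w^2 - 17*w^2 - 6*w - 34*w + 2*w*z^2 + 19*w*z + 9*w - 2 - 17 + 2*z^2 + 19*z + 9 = -2*w^3 - 23*w^2 + w*(2*z^2 + 19*z - 31) + 2*z^2 + 19*z - 10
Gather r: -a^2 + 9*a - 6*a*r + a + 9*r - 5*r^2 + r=-a^2 + 10*a - 5*r^2 + r*(10 - 6*a)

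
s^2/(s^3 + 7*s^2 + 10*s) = s/(s^2 + 7*s + 10)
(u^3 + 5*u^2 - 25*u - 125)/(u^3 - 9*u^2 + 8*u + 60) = (u^2 + 10*u + 25)/(u^2 - 4*u - 12)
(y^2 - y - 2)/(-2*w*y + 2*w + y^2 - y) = (-y^2 + y + 2)/(2*w*y - 2*w - y^2 + y)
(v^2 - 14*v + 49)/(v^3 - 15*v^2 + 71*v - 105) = (v - 7)/(v^2 - 8*v + 15)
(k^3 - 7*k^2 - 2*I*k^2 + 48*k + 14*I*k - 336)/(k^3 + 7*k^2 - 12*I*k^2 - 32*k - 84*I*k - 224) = (k^2 + k*(-7 + 6*I) - 42*I)/(k^2 + k*(7 - 4*I) - 28*I)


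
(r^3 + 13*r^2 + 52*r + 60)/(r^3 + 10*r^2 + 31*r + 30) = (r + 6)/(r + 3)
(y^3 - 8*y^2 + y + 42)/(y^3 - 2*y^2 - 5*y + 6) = (y - 7)/(y - 1)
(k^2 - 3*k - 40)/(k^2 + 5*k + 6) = (k^2 - 3*k - 40)/(k^2 + 5*k + 6)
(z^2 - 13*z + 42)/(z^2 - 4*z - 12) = (z - 7)/(z + 2)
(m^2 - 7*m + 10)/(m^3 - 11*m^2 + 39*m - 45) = (m - 2)/(m^2 - 6*m + 9)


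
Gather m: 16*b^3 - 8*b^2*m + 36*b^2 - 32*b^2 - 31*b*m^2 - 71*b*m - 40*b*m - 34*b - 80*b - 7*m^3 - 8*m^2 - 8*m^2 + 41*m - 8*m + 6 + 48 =16*b^3 + 4*b^2 - 114*b - 7*m^3 + m^2*(-31*b - 16) + m*(-8*b^2 - 111*b + 33) + 54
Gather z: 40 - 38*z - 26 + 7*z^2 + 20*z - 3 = 7*z^2 - 18*z + 11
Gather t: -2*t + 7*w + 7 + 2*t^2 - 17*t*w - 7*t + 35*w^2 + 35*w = 2*t^2 + t*(-17*w - 9) + 35*w^2 + 42*w + 7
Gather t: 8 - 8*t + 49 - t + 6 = 63 - 9*t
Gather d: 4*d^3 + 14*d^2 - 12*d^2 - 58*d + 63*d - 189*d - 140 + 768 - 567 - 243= 4*d^3 + 2*d^2 - 184*d - 182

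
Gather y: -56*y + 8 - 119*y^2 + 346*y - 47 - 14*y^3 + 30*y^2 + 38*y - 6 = -14*y^3 - 89*y^2 + 328*y - 45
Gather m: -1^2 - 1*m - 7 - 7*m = -8*m - 8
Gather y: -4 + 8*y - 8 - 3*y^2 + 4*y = -3*y^2 + 12*y - 12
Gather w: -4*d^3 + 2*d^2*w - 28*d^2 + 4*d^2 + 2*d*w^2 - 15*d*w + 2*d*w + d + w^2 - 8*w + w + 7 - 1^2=-4*d^3 - 24*d^2 + d + w^2*(2*d + 1) + w*(2*d^2 - 13*d - 7) + 6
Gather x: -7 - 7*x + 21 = 14 - 7*x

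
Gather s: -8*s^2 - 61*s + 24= -8*s^2 - 61*s + 24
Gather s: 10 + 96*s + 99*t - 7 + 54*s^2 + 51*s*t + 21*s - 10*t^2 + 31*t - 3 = 54*s^2 + s*(51*t + 117) - 10*t^2 + 130*t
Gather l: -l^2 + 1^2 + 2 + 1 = 4 - l^2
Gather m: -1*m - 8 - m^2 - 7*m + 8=-m^2 - 8*m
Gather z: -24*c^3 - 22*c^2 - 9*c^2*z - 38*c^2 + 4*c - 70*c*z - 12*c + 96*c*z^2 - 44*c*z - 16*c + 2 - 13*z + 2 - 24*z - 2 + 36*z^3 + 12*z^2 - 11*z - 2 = -24*c^3 - 60*c^2 - 24*c + 36*z^3 + z^2*(96*c + 12) + z*(-9*c^2 - 114*c - 48)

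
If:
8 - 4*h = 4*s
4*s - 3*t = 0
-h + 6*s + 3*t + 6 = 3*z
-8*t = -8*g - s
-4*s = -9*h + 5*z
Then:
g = 493/1128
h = 77/47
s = 17/47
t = 68/141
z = 125/47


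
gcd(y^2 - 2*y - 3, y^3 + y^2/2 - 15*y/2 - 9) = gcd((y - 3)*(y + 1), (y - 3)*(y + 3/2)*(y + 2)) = y - 3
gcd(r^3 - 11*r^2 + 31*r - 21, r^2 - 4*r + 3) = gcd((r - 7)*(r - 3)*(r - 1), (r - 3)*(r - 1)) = r^2 - 4*r + 3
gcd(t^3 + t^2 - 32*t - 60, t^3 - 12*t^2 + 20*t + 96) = t^2 - 4*t - 12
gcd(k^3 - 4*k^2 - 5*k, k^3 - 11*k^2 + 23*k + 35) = k^2 - 4*k - 5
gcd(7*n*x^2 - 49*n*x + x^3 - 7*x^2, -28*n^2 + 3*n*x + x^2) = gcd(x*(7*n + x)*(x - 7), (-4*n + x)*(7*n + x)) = 7*n + x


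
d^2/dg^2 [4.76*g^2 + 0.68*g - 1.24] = 9.52000000000000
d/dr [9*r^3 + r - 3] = 27*r^2 + 1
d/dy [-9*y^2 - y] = -18*y - 1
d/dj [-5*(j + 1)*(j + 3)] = -10*j - 20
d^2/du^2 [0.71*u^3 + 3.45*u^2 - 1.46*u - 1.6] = 4.26*u + 6.9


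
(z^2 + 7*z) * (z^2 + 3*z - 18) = z^4 + 10*z^3 + 3*z^2 - 126*z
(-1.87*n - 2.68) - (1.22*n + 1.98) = -3.09*n - 4.66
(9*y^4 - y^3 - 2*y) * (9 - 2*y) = -18*y^5 + 83*y^4 - 9*y^3 + 4*y^2 - 18*y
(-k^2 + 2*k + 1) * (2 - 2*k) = 2*k^3 - 6*k^2 + 2*k + 2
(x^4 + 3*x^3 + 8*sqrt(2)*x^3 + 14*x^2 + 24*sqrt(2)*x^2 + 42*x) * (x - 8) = x^5 - 5*x^4 + 8*sqrt(2)*x^4 - 40*sqrt(2)*x^3 - 10*x^3 - 192*sqrt(2)*x^2 - 70*x^2 - 336*x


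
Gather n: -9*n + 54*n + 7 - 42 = 45*n - 35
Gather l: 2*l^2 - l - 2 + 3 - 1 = 2*l^2 - l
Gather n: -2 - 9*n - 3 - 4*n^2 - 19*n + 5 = -4*n^2 - 28*n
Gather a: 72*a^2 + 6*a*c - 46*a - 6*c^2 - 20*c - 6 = 72*a^2 + a*(6*c - 46) - 6*c^2 - 20*c - 6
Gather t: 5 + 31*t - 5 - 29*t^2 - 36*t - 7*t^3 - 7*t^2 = -7*t^3 - 36*t^2 - 5*t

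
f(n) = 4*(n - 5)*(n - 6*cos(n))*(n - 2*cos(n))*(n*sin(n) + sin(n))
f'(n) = 4*(n - 5)*(n - 6*cos(n))*(n - 2*cos(n))*(n*cos(n) + sin(n) + cos(n)) + 4*(n - 5)*(n - 6*cos(n))*(n*sin(n) + sin(n))*(2*sin(n) + 1) + 4*(n - 5)*(n - 2*cos(n))*(n*sin(n) + sin(n))*(6*sin(n) + 1) + 4*(n - 6*cos(n))*(n - 2*cos(n))*(n*sin(n) + sin(n)) = 4*(n - 5)*(n + 1)*(n - 6*cos(n))*(2*sin(n) + 1)*sin(n) + 4*(n - 5)*(n + 1)*(n - 2*cos(n))*(6*sin(n) + 1)*sin(n) + 4*(n - 5)*(n - 6*cos(n))*(n - 2*cos(n))*(n*cos(n) + sqrt(2)*sin(n + pi/4)) + 4*(n + 1)*(n - 6*cos(n))*(n - 2*cos(n))*sin(n)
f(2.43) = -633.45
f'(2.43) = -20.65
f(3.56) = 519.89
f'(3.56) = 857.57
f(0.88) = -27.71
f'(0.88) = 200.64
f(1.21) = 14.35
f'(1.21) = -14.63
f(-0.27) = 54.59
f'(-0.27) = -139.01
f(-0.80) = 36.36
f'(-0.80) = 171.55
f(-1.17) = -26.45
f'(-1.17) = 125.59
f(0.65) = -67.55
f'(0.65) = 120.02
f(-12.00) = 93738.85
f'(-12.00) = 96006.99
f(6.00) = -7.63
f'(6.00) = 38.26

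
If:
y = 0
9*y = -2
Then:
No Solution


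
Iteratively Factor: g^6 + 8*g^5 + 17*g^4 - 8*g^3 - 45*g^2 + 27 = (g + 1)*(g^5 + 7*g^4 + 10*g^3 - 18*g^2 - 27*g + 27) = (g + 1)*(g + 3)*(g^4 + 4*g^3 - 2*g^2 - 12*g + 9) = (g - 1)*(g + 1)*(g + 3)*(g^3 + 5*g^2 + 3*g - 9) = (g - 1)^2*(g + 1)*(g + 3)*(g^2 + 6*g + 9) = (g - 1)^2*(g + 1)*(g + 3)^2*(g + 3)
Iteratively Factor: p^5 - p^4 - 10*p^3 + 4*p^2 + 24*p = (p + 2)*(p^4 - 3*p^3 - 4*p^2 + 12*p) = (p + 2)^2*(p^3 - 5*p^2 + 6*p) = p*(p + 2)^2*(p^2 - 5*p + 6) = p*(p - 2)*(p + 2)^2*(p - 3)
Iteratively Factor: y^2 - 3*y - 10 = (y + 2)*(y - 5)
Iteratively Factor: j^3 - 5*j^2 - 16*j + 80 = (j - 4)*(j^2 - j - 20) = (j - 4)*(j + 4)*(j - 5)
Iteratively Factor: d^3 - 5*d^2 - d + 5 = (d - 5)*(d^2 - 1) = (d - 5)*(d + 1)*(d - 1)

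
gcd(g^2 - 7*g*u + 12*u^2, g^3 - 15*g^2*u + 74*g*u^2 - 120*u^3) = -g + 4*u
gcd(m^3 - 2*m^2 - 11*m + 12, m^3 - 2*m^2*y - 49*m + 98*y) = 1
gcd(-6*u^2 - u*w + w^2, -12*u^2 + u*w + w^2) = 3*u - w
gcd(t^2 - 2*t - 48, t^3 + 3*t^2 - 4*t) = 1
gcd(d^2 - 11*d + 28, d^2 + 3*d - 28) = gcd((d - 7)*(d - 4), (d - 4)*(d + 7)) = d - 4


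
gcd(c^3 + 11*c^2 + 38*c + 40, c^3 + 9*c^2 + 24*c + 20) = c^2 + 7*c + 10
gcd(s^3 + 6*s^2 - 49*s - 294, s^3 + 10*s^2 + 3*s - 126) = s^2 + 13*s + 42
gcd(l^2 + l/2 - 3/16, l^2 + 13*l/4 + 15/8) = l + 3/4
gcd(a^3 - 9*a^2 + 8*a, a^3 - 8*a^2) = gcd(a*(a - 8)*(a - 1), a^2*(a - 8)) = a^2 - 8*a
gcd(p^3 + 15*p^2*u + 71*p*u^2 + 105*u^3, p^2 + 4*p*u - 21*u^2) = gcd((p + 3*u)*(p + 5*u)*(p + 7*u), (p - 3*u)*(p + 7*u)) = p + 7*u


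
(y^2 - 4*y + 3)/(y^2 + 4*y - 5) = (y - 3)/(y + 5)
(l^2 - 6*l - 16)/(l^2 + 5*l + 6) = (l - 8)/(l + 3)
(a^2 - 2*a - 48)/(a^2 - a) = (a^2 - 2*a - 48)/(a*(a - 1))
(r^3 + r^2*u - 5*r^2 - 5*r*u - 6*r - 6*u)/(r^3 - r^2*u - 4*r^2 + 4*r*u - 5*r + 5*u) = (r^2 + r*u - 6*r - 6*u)/(r^2 - r*u - 5*r + 5*u)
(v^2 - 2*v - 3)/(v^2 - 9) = (v + 1)/(v + 3)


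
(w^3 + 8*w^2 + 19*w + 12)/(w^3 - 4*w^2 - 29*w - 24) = (w + 4)/(w - 8)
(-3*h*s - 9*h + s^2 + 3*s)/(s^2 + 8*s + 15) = (-3*h + s)/(s + 5)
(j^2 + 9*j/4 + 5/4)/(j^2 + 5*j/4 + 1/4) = (4*j + 5)/(4*j + 1)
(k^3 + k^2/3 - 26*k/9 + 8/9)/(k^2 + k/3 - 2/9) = (3*k^2 + 2*k - 8)/(3*k + 2)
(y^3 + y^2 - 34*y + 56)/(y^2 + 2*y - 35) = (y^2 - 6*y + 8)/(y - 5)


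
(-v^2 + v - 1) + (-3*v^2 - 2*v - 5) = -4*v^2 - v - 6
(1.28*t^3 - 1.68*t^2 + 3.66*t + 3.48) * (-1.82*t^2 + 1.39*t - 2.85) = -2.3296*t^5 + 4.8368*t^4 - 12.6444*t^3 + 3.5418*t^2 - 5.5938*t - 9.918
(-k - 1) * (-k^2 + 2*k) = k^3 - k^2 - 2*k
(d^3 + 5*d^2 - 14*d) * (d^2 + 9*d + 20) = d^5 + 14*d^4 + 51*d^3 - 26*d^2 - 280*d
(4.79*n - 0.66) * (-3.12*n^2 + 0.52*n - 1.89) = -14.9448*n^3 + 4.55*n^2 - 9.3963*n + 1.2474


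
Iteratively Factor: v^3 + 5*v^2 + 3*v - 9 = (v + 3)*(v^2 + 2*v - 3) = (v + 3)^2*(v - 1)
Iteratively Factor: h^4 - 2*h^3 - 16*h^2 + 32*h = (h - 4)*(h^3 + 2*h^2 - 8*h) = h*(h - 4)*(h^2 + 2*h - 8) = h*(h - 4)*(h + 4)*(h - 2)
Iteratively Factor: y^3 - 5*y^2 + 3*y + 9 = (y + 1)*(y^2 - 6*y + 9) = (y - 3)*(y + 1)*(y - 3)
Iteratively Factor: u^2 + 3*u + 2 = (u + 2)*(u + 1)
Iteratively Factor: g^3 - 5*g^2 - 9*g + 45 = (g - 5)*(g^2 - 9) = (g - 5)*(g + 3)*(g - 3)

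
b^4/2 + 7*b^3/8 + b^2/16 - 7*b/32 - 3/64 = (b/2 + 1/4)*(b - 1/2)*(b + 1/4)*(b + 3/2)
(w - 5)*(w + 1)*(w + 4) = w^3 - 21*w - 20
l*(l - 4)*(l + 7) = l^3 + 3*l^2 - 28*l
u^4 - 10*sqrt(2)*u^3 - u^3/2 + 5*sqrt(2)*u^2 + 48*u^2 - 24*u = u*(u - 1/2)*(u - 6*sqrt(2))*(u - 4*sqrt(2))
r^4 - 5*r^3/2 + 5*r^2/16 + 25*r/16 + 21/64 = (r - 7/4)*(r - 3/2)*(r + 1/4)*(r + 1/2)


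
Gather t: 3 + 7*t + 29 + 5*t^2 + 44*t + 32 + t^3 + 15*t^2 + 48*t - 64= t^3 + 20*t^2 + 99*t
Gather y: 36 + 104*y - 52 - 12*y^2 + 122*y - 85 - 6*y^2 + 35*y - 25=-18*y^2 + 261*y - 126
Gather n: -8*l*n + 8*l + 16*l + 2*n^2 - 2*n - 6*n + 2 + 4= 24*l + 2*n^2 + n*(-8*l - 8) + 6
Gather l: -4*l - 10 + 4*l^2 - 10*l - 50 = 4*l^2 - 14*l - 60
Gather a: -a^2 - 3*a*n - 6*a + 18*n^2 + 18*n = -a^2 + a*(-3*n - 6) + 18*n^2 + 18*n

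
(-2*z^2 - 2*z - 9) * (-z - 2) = 2*z^3 + 6*z^2 + 13*z + 18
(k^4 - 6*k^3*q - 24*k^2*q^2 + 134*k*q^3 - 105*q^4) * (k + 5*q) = k^5 - k^4*q - 54*k^3*q^2 + 14*k^2*q^3 + 565*k*q^4 - 525*q^5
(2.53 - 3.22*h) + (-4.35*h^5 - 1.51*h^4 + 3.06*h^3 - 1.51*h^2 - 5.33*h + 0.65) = -4.35*h^5 - 1.51*h^4 + 3.06*h^3 - 1.51*h^2 - 8.55*h + 3.18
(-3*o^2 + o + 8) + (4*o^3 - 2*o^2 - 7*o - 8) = 4*o^3 - 5*o^2 - 6*o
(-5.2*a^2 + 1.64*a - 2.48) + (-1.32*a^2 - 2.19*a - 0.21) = -6.52*a^2 - 0.55*a - 2.69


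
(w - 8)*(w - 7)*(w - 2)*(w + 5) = w^4 - 12*w^3 + w^2 + 318*w - 560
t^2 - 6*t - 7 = (t - 7)*(t + 1)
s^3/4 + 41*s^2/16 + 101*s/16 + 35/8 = (s/4 + 1/2)*(s + 5/4)*(s + 7)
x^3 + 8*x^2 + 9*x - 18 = (x - 1)*(x + 3)*(x + 6)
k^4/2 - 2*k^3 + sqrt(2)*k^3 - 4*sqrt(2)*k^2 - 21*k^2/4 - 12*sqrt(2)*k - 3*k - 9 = (k/2 + 1)*(k - 6)*(k + sqrt(2)/2)*(k + 3*sqrt(2)/2)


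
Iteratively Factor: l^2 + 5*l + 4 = (l + 4)*(l + 1)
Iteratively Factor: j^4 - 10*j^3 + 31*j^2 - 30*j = (j - 5)*(j^3 - 5*j^2 + 6*j) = j*(j - 5)*(j^2 - 5*j + 6) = j*(j - 5)*(j - 3)*(j - 2)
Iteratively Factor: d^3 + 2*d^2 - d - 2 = (d - 1)*(d^2 + 3*d + 2) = (d - 1)*(d + 1)*(d + 2)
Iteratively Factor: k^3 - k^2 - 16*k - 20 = (k + 2)*(k^2 - 3*k - 10) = (k - 5)*(k + 2)*(k + 2)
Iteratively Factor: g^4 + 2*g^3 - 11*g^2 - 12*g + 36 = (g - 2)*(g^3 + 4*g^2 - 3*g - 18) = (g - 2)*(g + 3)*(g^2 + g - 6) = (g - 2)*(g + 3)^2*(g - 2)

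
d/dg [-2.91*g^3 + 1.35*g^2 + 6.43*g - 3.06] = -8.73*g^2 + 2.7*g + 6.43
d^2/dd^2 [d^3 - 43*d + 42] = 6*d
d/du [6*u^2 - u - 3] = 12*u - 1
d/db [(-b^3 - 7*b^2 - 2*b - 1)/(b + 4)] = (-2*b^3 - 19*b^2 - 56*b - 7)/(b^2 + 8*b + 16)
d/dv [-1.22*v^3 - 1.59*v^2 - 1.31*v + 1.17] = -3.66*v^2 - 3.18*v - 1.31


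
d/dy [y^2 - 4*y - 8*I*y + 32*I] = 2*y - 4 - 8*I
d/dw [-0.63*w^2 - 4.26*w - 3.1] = -1.26*w - 4.26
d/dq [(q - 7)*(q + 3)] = 2*q - 4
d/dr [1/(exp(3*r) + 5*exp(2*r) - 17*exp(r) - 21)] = (-3*exp(2*r) - 10*exp(r) + 17)*exp(r)/(exp(3*r) + 5*exp(2*r) - 17*exp(r) - 21)^2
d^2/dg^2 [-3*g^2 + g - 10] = -6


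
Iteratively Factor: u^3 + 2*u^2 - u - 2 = (u + 1)*(u^2 + u - 2) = (u - 1)*(u + 1)*(u + 2)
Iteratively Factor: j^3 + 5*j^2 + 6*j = (j + 2)*(j^2 + 3*j) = (j + 2)*(j + 3)*(j)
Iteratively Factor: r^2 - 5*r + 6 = (r - 2)*(r - 3)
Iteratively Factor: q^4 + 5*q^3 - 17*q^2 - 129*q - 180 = (q + 3)*(q^3 + 2*q^2 - 23*q - 60) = (q + 3)*(q + 4)*(q^2 - 2*q - 15) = (q - 5)*(q + 3)*(q + 4)*(q + 3)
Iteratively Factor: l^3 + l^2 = (l)*(l^2 + l) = l*(l + 1)*(l)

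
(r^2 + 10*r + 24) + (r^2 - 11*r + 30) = 2*r^2 - r + 54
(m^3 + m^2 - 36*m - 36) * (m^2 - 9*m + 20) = m^5 - 8*m^4 - 25*m^3 + 308*m^2 - 396*m - 720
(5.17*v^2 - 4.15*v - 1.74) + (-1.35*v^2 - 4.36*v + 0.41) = 3.82*v^2 - 8.51*v - 1.33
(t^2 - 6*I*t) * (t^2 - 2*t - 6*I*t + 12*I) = t^4 - 2*t^3 - 12*I*t^3 - 36*t^2 + 24*I*t^2 + 72*t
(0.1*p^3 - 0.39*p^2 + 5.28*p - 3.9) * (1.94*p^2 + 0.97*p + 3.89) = 0.194*p^5 - 0.6596*p^4 + 10.2539*p^3 - 3.9615*p^2 + 16.7562*p - 15.171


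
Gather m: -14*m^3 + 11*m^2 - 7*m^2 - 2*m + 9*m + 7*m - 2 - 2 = -14*m^3 + 4*m^2 + 14*m - 4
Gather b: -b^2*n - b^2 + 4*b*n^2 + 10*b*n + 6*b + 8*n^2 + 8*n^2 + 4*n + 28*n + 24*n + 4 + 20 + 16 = b^2*(-n - 1) + b*(4*n^2 + 10*n + 6) + 16*n^2 + 56*n + 40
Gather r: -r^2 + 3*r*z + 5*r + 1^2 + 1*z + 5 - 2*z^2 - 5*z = -r^2 + r*(3*z + 5) - 2*z^2 - 4*z + 6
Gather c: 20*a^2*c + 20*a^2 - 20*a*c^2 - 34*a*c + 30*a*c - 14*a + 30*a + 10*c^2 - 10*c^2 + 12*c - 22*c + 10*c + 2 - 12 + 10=20*a^2 - 20*a*c^2 + 16*a + c*(20*a^2 - 4*a)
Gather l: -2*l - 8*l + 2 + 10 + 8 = 20 - 10*l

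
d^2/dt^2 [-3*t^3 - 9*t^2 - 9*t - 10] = -18*t - 18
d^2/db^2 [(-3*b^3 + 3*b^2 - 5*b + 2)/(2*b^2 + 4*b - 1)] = 2*(-98*b^3 + 78*b^2 + 9*b + 19)/(8*b^6 + 48*b^5 + 84*b^4 + 16*b^3 - 42*b^2 + 12*b - 1)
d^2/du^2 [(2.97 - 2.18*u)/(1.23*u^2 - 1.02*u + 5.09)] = (-(2.18*u - 2.97)*(2.46*u - 1.02)*(4.92*u - 2.04) + (16.0884*u - 11.7534)*(1.23*u^2 - 1.02*u + 5.09))/(1.23*u^2 - 1.02*u + 5.09)^3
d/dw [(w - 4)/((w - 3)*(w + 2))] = (-w^2 + 8*w - 10)/(w^4 - 2*w^3 - 11*w^2 + 12*w + 36)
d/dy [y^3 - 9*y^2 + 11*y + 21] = 3*y^2 - 18*y + 11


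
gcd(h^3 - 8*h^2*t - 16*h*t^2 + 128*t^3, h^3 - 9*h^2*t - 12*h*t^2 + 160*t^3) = -h^2 + 4*h*t + 32*t^2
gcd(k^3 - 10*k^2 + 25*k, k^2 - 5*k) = k^2 - 5*k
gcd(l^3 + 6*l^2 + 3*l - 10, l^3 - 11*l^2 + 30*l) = 1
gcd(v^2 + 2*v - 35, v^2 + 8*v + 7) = v + 7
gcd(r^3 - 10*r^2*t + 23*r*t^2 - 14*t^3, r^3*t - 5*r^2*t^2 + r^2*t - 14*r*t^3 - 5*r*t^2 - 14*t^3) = r - 7*t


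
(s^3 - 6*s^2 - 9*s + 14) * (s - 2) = s^4 - 8*s^3 + 3*s^2 + 32*s - 28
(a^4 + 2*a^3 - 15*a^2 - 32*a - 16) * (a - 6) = a^5 - 4*a^4 - 27*a^3 + 58*a^2 + 176*a + 96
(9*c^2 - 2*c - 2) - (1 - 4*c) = 9*c^2 + 2*c - 3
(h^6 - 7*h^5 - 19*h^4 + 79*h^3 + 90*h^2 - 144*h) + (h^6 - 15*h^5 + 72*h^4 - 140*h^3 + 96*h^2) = 2*h^6 - 22*h^5 + 53*h^4 - 61*h^3 + 186*h^2 - 144*h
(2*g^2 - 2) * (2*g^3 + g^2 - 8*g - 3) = 4*g^5 + 2*g^4 - 20*g^3 - 8*g^2 + 16*g + 6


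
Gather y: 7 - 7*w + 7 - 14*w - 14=-21*w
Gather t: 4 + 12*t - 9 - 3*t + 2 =9*t - 3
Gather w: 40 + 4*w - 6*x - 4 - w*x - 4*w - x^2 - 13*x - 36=-w*x - x^2 - 19*x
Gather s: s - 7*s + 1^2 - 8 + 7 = -6*s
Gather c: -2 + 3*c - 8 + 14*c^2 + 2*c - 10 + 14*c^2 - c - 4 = 28*c^2 + 4*c - 24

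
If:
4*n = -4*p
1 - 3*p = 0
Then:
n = -1/3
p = 1/3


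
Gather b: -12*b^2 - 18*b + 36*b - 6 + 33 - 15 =-12*b^2 + 18*b + 12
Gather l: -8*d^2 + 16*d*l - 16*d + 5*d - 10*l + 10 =-8*d^2 - 11*d + l*(16*d - 10) + 10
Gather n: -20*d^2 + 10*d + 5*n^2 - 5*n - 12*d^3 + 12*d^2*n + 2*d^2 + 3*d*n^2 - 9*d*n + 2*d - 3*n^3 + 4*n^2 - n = -12*d^3 - 18*d^2 + 12*d - 3*n^3 + n^2*(3*d + 9) + n*(12*d^2 - 9*d - 6)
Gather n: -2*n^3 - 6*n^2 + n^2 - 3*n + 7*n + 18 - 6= -2*n^3 - 5*n^2 + 4*n + 12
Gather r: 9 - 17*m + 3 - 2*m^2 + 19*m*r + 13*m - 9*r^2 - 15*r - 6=-2*m^2 - 4*m - 9*r^2 + r*(19*m - 15) + 6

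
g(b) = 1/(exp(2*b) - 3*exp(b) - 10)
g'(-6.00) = 0.00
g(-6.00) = -0.10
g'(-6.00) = 0.00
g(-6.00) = -0.10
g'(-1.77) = 0.00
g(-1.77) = -0.10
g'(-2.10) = 0.00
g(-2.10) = -0.10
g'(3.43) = -0.00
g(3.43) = 0.00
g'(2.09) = -0.11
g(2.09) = 0.03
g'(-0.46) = 0.01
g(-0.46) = -0.09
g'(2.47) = -0.03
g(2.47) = 0.01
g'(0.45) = -0.00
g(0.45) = -0.08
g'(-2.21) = 0.00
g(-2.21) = -0.10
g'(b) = (-2*exp(2*b) + 3*exp(b))/(exp(2*b) - 3*exp(b) - 10)^2 = (3 - 2*exp(b))*exp(b)/(-exp(2*b) + 3*exp(b) + 10)^2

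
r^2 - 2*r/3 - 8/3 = (r - 2)*(r + 4/3)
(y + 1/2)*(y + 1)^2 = y^3 + 5*y^2/2 + 2*y + 1/2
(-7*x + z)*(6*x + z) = -42*x^2 - x*z + z^2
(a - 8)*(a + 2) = a^2 - 6*a - 16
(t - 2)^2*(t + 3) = t^3 - t^2 - 8*t + 12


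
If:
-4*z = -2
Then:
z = 1/2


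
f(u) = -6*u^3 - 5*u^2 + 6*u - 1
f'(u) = -18*u^2 - 10*u + 6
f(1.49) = -23.01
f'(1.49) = -48.86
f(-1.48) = -1.38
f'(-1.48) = -18.63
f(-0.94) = -6.07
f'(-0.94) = -0.50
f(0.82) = -2.75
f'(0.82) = -14.30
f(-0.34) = -3.38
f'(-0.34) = 7.32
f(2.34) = -91.22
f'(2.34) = -115.96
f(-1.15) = -5.39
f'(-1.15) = -6.30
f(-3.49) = 172.21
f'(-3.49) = -178.34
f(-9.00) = 3914.00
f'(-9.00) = -1362.00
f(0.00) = -1.00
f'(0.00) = 6.00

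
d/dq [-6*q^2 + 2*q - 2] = 2 - 12*q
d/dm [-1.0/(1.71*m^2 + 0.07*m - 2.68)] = (3.42*m + 0.07)/(1.71*m^2 + 0.07*m - 2.68)^2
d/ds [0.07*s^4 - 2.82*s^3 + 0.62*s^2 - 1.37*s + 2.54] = 0.28*s^3 - 8.46*s^2 + 1.24*s - 1.37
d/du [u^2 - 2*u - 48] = 2*u - 2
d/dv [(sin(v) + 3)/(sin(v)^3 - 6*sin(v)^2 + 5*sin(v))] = (-2*sin(v)^3 - 3*sin(v)^2 + 36*sin(v) - 15)*cos(v)/((sin(v) - 5)^2*(sin(v) - 1)^2*sin(v)^2)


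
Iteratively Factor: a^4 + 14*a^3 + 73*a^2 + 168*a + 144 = (a + 4)*(a^3 + 10*a^2 + 33*a + 36) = (a + 4)^2*(a^2 + 6*a + 9) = (a + 3)*(a + 4)^2*(a + 3)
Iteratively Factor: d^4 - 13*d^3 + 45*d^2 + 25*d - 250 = (d - 5)*(d^3 - 8*d^2 + 5*d + 50) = (d - 5)^2*(d^2 - 3*d - 10) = (d - 5)^3*(d + 2)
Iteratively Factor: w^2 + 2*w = (w + 2)*(w)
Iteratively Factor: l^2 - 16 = (l + 4)*(l - 4)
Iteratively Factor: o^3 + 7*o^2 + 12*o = (o)*(o^2 + 7*o + 12) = o*(o + 3)*(o + 4)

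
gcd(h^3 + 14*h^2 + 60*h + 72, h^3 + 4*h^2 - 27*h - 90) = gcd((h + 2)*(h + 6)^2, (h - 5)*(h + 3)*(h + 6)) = h + 6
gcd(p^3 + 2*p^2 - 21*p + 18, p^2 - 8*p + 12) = 1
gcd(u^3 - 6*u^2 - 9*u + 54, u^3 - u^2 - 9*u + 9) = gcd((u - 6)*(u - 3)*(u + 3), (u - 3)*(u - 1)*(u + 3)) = u^2 - 9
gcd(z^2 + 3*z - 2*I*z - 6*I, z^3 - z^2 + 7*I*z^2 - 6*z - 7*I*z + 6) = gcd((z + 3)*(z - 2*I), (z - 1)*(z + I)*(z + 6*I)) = 1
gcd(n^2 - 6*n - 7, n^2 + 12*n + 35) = 1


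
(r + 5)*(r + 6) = r^2 + 11*r + 30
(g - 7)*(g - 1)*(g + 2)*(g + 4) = g^4 - 2*g^3 - 33*g^2 - 22*g + 56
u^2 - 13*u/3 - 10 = (u - 6)*(u + 5/3)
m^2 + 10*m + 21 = (m + 3)*(m + 7)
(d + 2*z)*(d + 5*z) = d^2 + 7*d*z + 10*z^2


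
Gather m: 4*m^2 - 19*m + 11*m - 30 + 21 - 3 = 4*m^2 - 8*m - 12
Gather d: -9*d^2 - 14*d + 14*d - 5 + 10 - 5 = -9*d^2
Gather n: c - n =c - n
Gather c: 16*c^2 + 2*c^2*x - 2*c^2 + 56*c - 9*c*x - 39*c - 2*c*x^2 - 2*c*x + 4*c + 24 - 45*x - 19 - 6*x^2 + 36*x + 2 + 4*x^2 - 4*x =c^2*(2*x + 14) + c*(-2*x^2 - 11*x + 21) - 2*x^2 - 13*x + 7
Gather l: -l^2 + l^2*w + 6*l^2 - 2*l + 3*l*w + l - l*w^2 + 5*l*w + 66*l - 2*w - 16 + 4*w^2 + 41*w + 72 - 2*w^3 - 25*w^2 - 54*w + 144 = l^2*(w + 5) + l*(-w^2 + 8*w + 65) - 2*w^3 - 21*w^2 - 15*w + 200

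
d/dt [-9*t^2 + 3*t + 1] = 3 - 18*t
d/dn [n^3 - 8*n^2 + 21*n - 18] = 3*n^2 - 16*n + 21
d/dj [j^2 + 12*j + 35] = 2*j + 12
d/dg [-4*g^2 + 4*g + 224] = 4 - 8*g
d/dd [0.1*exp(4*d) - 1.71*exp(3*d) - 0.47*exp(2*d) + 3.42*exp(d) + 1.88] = (0.4*exp(3*d) - 5.13*exp(2*d) - 0.94*exp(d) + 3.42)*exp(d)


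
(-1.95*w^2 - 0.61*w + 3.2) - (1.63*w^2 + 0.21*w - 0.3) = -3.58*w^2 - 0.82*w + 3.5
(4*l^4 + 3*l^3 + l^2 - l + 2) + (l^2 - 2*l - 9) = 4*l^4 + 3*l^3 + 2*l^2 - 3*l - 7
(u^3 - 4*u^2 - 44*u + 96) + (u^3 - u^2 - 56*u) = 2*u^3 - 5*u^2 - 100*u + 96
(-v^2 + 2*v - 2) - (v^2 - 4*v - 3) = -2*v^2 + 6*v + 1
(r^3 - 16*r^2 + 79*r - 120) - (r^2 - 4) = r^3 - 17*r^2 + 79*r - 116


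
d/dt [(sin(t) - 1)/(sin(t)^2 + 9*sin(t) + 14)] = (2*sin(t) + cos(t)^2 + 22)*cos(t)/(sin(t)^2 + 9*sin(t) + 14)^2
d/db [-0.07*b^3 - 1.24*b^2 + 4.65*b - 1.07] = -0.21*b^2 - 2.48*b + 4.65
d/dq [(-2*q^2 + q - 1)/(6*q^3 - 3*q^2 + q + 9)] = (12*q^4 - 12*q^3 + 19*q^2 - 42*q + 10)/(36*q^6 - 36*q^5 + 21*q^4 + 102*q^3 - 53*q^2 + 18*q + 81)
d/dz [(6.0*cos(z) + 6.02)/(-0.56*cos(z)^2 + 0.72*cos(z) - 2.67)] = (-3.36*cos(z)^2 - 6.7424*cos(z) + 20.3544)*sin(z)/(0.3136*cos(z)^4 - 0.8064*cos(z)^3 + 3.5088*cos(z)^2 - 3.8448*cos(z) + 7.1289)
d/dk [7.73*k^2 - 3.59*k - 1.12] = 15.46*k - 3.59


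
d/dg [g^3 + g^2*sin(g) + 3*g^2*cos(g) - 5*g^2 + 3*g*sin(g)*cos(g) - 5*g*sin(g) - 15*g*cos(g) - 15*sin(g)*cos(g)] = -3*g^2*sin(g) + g^2*cos(g) + 3*g^2 + 17*g*sin(g) + g*cos(g) + 3*g*cos(2*g) - 10*g - 5*sin(g) + 3*sin(2*g)/2 - 15*cos(g) - 15*cos(2*g)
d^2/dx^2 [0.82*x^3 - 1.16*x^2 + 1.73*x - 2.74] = 4.92*x - 2.32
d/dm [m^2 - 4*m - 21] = 2*m - 4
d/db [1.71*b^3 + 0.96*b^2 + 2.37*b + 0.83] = 5.13*b^2 + 1.92*b + 2.37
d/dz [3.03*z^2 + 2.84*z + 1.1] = 6.06*z + 2.84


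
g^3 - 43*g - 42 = (g - 7)*(g + 1)*(g + 6)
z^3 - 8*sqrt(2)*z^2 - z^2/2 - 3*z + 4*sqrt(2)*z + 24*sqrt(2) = (z - 2)*(z + 3/2)*(z - 8*sqrt(2))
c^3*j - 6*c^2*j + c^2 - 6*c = c*(c - 6)*(c*j + 1)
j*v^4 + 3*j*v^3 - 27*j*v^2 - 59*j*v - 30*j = (v - 5)*(v + 1)*(v + 6)*(j*v + j)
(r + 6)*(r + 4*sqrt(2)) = r^2 + 4*sqrt(2)*r + 6*r + 24*sqrt(2)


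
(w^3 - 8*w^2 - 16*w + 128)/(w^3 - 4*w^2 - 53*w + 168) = (w^2 - 16)/(w^2 + 4*w - 21)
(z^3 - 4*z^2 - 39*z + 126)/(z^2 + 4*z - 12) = (z^2 - 10*z + 21)/(z - 2)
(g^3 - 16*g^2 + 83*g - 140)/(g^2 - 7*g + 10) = (g^2 - 11*g + 28)/(g - 2)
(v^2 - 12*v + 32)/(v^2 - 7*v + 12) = (v - 8)/(v - 3)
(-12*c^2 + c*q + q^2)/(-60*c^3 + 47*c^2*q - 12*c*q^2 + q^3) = (4*c + q)/(20*c^2 - 9*c*q + q^2)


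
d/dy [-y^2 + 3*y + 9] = 3 - 2*y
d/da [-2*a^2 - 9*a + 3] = -4*a - 9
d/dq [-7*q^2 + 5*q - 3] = 5 - 14*q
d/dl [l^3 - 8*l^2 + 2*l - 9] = 3*l^2 - 16*l + 2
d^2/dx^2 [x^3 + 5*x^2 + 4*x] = 6*x + 10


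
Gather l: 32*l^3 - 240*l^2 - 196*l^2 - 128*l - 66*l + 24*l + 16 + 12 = 32*l^3 - 436*l^2 - 170*l + 28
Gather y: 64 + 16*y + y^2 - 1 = y^2 + 16*y + 63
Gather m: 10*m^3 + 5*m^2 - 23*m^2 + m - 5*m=10*m^3 - 18*m^2 - 4*m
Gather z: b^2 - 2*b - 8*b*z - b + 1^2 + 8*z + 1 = b^2 - 3*b + z*(8 - 8*b) + 2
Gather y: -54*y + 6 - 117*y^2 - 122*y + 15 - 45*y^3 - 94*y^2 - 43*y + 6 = -45*y^3 - 211*y^2 - 219*y + 27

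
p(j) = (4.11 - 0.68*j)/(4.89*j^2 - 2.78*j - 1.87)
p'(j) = (2.78 - 9.78*j)*(4.11 - 0.68*j)/(4.89*j^2 - 2.78*j - 1.87)^2 - 0.68/(4.89*j^2 - 2.78*j - 1.87)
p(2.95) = 0.06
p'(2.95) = -0.07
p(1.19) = 1.89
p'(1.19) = -9.97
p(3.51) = 0.04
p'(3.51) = -0.04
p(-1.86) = 0.27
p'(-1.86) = 0.24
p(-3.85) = 0.08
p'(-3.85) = 0.03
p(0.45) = -1.79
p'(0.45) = -1.04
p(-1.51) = 0.38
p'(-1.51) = 0.45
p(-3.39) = 0.10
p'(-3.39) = 0.05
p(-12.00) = 0.02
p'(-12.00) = 0.00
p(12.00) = -0.01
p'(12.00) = 0.00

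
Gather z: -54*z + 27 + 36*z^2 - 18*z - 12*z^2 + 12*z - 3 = 24*z^2 - 60*z + 24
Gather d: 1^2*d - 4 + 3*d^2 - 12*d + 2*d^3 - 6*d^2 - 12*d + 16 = 2*d^3 - 3*d^2 - 23*d + 12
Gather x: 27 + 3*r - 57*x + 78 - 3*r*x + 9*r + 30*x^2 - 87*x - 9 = 12*r + 30*x^2 + x*(-3*r - 144) + 96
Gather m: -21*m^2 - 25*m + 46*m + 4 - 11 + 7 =-21*m^2 + 21*m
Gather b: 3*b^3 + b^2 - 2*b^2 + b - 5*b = 3*b^3 - b^2 - 4*b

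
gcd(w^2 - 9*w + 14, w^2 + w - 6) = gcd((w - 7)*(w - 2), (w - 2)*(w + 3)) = w - 2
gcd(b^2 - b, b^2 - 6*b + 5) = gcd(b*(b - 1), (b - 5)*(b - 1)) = b - 1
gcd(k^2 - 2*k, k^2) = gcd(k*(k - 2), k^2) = k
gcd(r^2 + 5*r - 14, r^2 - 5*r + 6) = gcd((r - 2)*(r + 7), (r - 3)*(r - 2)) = r - 2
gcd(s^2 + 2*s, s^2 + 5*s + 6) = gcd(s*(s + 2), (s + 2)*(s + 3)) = s + 2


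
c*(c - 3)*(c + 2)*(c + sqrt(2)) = c^4 - c^3 + sqrt(2)*c^3 - 6*c^2 - sqrt(2)*c^2 - 6*sqrt(2)*c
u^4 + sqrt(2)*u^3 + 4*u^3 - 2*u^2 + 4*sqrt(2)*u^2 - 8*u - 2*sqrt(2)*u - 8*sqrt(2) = (u + 4)*(u - sqrt(2))*(u + sqrt(2))^2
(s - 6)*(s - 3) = s^2 - 9*s + 18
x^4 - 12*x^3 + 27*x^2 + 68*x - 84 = (x - 7)*(x - 6)*(x - 1)*(x + 2)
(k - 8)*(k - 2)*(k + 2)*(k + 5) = k^4 - 3*k^3 - 44*k^2 + 12*k + 160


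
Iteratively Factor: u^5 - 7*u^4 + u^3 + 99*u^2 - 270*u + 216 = (u - 3)*(u^4 - 4*u^3 - 11*u^2 + 66*u - 72) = (u - 3)*(u - 2)*(u^3 - 2*u^2 - 15*u + 36) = (u - 3)^2*(u - 2)*(u^2 + u - 12) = (u - 3)^2*(u - 2)*(u + 4)*(u - 3)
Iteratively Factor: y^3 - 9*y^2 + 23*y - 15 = (y - 1)*(y^2 - 8*y + 15) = (y - 3)*(y - 1)*(y - 5)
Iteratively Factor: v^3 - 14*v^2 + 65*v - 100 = (v - 5)*(v^2 - 9*v + 20) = (v - 5)^2*(v - 4)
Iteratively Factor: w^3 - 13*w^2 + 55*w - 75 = (w - 5)*(w^2 - 8*w + 15) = (w - 5)*(w - 3)*(w - 5)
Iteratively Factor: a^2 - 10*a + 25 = (a - 5)*(a - 5)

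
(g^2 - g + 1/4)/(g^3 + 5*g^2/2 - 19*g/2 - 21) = (4*g^2 - 4*g + 1)/(2*(2*g^3 + 5*g^2 - 19*g - 42))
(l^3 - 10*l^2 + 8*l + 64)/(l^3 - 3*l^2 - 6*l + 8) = (l - 8)/(l - 1)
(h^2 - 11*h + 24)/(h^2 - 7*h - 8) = (h - 3)/(h + 1)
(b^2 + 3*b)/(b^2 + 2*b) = (b + 3)/(b + 2)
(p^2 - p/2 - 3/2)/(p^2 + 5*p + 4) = (p - 3/2)/(p + 4)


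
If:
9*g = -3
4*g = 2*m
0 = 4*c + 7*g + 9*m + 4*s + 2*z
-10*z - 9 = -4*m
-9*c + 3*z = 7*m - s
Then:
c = 23/60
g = -1/3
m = -2/3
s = 137/60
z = -7/6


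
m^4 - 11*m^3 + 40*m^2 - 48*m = m*(m - 4)^2*(m - 3)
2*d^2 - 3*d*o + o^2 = (-2*d + o)*(-d + o)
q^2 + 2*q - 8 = (q - 2)*(q + 4)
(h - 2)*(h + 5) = h^2 + 3*h - 10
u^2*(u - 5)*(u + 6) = u^4 + u^3 - 30*u^2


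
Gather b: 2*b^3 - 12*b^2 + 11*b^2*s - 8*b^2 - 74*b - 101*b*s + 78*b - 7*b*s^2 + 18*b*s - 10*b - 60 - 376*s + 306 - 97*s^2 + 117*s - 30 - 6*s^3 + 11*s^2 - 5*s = 2*b^3 + b^2*(11*s - 20) + b*(-7*s^2 - 83*s - 6) - 6*s^3 - 86*s^2 - 264*s + 216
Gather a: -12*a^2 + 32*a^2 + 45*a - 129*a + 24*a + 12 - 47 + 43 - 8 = 20*a^2 - 60*a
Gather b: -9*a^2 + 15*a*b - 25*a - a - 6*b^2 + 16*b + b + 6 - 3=-9*a^2 - 26*a - 6*b^2 + b*(15*a + 17) + 3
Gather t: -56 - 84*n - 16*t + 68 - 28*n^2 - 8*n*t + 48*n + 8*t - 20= -28*n^2 - 36*n + t*(-8*n - 8) - 8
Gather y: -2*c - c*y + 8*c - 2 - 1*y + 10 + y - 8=-c*y + 6*c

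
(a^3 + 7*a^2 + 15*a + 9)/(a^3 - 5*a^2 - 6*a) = (a^2 + 6*a + 9)/(a*(a - 6))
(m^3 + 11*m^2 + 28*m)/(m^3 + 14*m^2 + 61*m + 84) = m/(m + 3)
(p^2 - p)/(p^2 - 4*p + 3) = p/(p - 3)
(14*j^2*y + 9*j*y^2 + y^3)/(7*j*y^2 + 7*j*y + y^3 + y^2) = (2*j + y)/(y + 1)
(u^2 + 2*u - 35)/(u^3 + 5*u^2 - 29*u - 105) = 1/(u + 3)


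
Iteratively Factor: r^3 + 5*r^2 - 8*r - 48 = (r - 3)*(r^2 + 8*r + 16) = (r - 3)*(r + 4)*(r + 4)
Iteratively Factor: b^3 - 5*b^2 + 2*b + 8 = (b + 1)*(b^2 - 6*b + 8) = (b - 4)*(b + 1)*(b - 2)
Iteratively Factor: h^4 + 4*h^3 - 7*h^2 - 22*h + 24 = (h + 4)*(h^3 - 7*h + 6) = (h + 3)*(h + 4)*(h^2 - 3*h + 2) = (h - 1)*(h + 3)*(h + 4)*(h - 2)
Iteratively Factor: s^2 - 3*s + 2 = (s - 1)*(s - 2)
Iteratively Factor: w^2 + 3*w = (w + 3)*(w)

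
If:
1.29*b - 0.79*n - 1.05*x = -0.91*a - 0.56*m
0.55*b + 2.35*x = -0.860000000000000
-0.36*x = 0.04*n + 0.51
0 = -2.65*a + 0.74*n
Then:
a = -2.51320754716981*x - 3.56037735849057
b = -4.27272727272727*x - 1.56363636363636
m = 3.10506616025484*x - 8.59904588336192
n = -9.0*x - 12.75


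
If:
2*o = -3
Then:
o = -3/2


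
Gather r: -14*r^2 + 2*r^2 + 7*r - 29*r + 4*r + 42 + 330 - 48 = -12*r^2 - 18*r + 324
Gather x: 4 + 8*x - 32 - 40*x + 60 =32 - 32*x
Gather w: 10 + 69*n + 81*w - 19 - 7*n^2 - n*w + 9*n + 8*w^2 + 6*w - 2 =-7*n^2 + 78*n + 8*w^2 + w*(87 - n) - 11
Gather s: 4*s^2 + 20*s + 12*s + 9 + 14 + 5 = 4*s^2 + 32*s + 28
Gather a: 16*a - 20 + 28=16*a + 8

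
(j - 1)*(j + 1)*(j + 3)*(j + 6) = j^4 + 9*j^3 + 17*j^2 - 9*j - 18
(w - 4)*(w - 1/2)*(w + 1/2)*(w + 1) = w^4 - 3*w^3 - 17*w^2/4 + 3*w/4 + 1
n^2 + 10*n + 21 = (n + 3)*(n + 7)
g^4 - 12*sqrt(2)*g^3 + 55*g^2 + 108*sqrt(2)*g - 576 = (g - 3)*(g + 3)*(g - 8*sqrt(2))*(g - 4*sqrt(2))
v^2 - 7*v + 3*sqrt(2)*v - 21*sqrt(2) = (v - 7)*(v + 3*sqrt(2))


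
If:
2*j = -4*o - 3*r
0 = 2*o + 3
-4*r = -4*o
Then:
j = 21/4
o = -3/2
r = -3/2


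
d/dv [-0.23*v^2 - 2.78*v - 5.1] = -0.46*v - 2.78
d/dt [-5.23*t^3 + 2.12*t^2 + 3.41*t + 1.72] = -15.69*t^2 + 4.24*t + 3.41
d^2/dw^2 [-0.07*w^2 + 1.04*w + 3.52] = -0.140000000000000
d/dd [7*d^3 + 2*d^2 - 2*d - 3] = 21*d^2 + 4*d - 2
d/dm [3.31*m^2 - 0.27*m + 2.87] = 6.62*m - 0.27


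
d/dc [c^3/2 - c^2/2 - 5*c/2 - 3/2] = 3*c^2/2 - c - 5/2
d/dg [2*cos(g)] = -2*sin(g)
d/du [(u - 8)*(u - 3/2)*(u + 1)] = 3*u^2 - 17*u + 5/2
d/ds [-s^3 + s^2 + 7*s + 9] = -3*s^2 + 2*s + 7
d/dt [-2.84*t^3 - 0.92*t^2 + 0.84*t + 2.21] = -8.52*t^2 - 1.84*t + 0.84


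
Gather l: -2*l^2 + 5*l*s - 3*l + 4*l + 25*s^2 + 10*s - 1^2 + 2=-2*l^2 + l*(5*s + 1) + 25*s^2 + 10*s + 1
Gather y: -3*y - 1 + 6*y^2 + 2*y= 6*y^2 - y - 1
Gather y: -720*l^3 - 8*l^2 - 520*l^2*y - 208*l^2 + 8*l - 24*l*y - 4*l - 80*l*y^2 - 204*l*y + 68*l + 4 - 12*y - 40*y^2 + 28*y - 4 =-720*l^3 - 216*l^2 + 72*l + y^2*(-80*l - 40) + y*(-520*l^2 - 228*l + 16)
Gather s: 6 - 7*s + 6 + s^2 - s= s^2 - 8*s + 12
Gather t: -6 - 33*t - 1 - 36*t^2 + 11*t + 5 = -36*t^2 - 22*t - 2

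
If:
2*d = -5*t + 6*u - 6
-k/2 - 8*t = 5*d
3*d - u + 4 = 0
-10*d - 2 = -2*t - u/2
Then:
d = 24/7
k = -1872/7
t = 102/7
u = 100/7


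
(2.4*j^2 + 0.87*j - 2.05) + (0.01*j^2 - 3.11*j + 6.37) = 2.41*j^2 - 2.24*j + 4.32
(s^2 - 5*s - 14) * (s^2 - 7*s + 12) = s^4 - 12*s^3 + 33*s^2 + 38*s - 168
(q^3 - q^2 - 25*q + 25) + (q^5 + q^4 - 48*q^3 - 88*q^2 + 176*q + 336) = q^5 + q^4 - 47*q^3 - 89*q^2 + 151*q + 361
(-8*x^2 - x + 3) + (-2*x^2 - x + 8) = -10*x^2 - 2*x + 11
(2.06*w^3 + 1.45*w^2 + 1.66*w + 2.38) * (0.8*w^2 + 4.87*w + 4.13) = 1.648*w^5 + 11.1922*w^4 + 16.8973*w^3 + 15.9767*w^2 + 18.4464*w + 9.8294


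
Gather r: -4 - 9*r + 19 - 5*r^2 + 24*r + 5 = -5*r^2 + 15*r + 20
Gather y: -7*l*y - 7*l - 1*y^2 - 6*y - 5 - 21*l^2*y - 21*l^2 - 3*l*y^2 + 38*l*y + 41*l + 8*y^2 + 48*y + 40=-21*l^2 + 34*l + y^2*(7 - 3*l) + y*(-21*l^2 + 31*l + 42) + 35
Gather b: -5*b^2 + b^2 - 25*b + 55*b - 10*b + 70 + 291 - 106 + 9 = -4*b^2 + 20*b + 264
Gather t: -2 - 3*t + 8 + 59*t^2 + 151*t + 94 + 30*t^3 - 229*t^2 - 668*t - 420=30*t^3 - 170*t^2 - 520*t - 320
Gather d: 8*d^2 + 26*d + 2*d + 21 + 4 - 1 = 8*d^2 + 28*d + 24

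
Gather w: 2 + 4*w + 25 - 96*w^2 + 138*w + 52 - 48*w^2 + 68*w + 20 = -144*w^2 + 210*w + 99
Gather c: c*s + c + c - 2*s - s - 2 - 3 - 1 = c*(s + 2) - 3*s - 6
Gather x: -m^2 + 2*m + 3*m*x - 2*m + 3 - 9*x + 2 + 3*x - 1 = -m^2 + x*(3*m - 6) + 4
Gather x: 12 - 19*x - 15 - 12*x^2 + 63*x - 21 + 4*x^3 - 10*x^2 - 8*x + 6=4*x^3 - 22*x^2 + 36*x - 18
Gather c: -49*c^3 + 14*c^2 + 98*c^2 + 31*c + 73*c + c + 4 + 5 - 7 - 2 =-49*c^3 + 112*c^2 + 105*c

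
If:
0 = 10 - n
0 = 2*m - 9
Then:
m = 9/2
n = 10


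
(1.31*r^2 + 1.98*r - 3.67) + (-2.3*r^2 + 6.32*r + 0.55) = -0.99*r^2 + 8.3*r - 3.12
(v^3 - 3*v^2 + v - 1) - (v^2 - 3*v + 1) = v^3 - 4*v^2 + 4*v - 2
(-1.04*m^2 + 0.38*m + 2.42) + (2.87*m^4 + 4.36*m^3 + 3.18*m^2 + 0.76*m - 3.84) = 2.87*m^4 + 4.36*m^3 + 2.14*m^2 + 1.14*m - 1.42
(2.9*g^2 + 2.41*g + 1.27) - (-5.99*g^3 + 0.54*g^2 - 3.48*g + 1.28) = 5.99*g^3 + 2.36*g^2 + 5.89*g - 0.01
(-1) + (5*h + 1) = 5*h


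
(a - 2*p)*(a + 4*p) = a^2 + 2*a*p - 8*p^2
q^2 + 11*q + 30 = (q + 5)*(q + 6)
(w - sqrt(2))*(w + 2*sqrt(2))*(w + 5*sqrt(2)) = w^3 + 6*sqrt(2)*w^2 + 6*w - 20*sqrt(2)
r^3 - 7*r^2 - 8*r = r*(r - 8)*(r + 1)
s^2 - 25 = (s - 5)*(s + 5)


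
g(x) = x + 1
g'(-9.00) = 1.00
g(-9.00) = -8.00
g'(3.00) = 1.00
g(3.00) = 4.00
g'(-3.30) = 1.00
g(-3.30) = -2.30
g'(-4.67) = 1.00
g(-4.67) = -3.67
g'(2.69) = 1.00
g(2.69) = 3.69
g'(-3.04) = 1.00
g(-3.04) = -2.04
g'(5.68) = 1.00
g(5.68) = 6.68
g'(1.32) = 1.00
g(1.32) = 2.32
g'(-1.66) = 1.00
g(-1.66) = -0.66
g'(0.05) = 1.00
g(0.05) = 1.05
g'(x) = 1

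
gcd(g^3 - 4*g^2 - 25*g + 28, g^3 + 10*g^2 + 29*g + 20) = g + 4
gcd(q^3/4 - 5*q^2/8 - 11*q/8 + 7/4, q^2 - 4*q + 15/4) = 1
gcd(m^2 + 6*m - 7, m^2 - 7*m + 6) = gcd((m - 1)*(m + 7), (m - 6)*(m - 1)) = m - 1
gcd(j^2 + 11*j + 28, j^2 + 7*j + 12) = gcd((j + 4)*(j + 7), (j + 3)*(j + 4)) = j + 4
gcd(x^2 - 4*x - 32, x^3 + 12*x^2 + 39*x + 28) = x + 4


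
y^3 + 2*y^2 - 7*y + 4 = (y - 1)^2*(y + 4)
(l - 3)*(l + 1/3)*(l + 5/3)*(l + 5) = l^4 + 4*l^3 - 94*l^2/9 - 260*l/9 - 25/3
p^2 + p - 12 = (p - 3)*(p + 4)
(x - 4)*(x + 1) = x^2 - 3*x - 4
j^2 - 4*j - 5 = (j - 5)*(j + 1)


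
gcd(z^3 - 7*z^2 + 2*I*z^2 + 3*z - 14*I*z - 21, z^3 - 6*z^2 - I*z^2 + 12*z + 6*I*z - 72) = z + 3*I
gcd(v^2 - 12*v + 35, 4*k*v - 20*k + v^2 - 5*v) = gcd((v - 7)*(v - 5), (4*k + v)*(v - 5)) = v - 5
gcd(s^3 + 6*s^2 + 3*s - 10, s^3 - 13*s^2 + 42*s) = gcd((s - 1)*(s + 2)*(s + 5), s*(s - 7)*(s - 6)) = 1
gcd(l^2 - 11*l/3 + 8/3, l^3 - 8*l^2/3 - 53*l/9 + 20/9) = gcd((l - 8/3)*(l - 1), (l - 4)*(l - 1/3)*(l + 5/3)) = 1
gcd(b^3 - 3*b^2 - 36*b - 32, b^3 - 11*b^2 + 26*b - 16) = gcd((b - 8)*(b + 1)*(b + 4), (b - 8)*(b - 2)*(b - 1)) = b - 8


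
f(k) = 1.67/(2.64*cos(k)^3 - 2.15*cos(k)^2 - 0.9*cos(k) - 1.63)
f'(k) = 1.67*(7.92*sin(k)*cos(k)^2 - 4.3*sin(k)*cos(k) - 0.9*sin(k))/(2.64*cos(k)^3 - 2.15*cos(k)^2 - 0.9*cos(k) - 1.63)^2 = (13.2264*cos(k)^2 - 7.181*cos(k) - 1.503)*sin(k)/(-2.64*cos(k)^3 + 2.15*cos(k)^2 + 0.9*cos(k) + 1.63)^2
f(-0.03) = -0.82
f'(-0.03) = -0.03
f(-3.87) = -0.51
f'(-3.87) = 0.71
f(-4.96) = -0.86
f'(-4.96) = -0.64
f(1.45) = -0.95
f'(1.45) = -0.69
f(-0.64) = -0.70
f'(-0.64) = -0.13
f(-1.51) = -0.99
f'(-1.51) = 0.66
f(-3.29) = -0.31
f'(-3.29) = 0.09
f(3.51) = -0.35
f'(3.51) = -0.26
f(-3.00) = -0.31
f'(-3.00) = -0.09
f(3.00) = -0.31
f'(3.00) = 0.09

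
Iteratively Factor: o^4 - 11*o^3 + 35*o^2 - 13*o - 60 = (o - 4)*(o^3 - 7*o^2 + 7*o + 15) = (o - 4)*(o - 3)*(o^2 - 4*o - 5) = (o - 5)*(o - 4)*(o - 3)*(o + 1)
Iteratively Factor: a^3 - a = (a - 1)*(a^2 + a) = (a - 1)*(a + 1)*(a)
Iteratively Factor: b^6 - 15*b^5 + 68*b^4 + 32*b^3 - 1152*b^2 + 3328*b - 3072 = (b + 4)*(b^5 - 19*b^4 + 144*b^3 - 544*b^2 + 1024*b - 768) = (b - 4)*(b + 4)*(b^4 - 15*b^3 + 84*b^2 - 208*b + 192) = (b - 4)^2*(b + 4)*(b^3 - 11*b^2 + 40*b - 48) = (b - 4)^2*(b - 3)*(b + 4)*(b^2 - 8*b + 16) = (b - 4)^3*(b - 3)*(b + 4)*(b - 4)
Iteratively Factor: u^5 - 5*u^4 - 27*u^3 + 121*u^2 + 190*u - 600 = (u + 3)*(u^4 - 8*u^3 - 3*u^2 + 130*u - 200) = (u - 5)*(u + 3)*(u^3 - 3*u^2 - 18*u + 40) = (u - 5)^2*(u + 3)*(u^2 + 2*u - 8) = (u - 5)^2*(u - 2)*(u + 3)*(u + 4)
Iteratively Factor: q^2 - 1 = (q + 1)*(q - 1)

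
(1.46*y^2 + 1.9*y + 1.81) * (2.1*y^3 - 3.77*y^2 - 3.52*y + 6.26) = 3.066*y^5 - 1.5142*y^4 - 8.5012*y^3 - 4.3721*y^2 + 5.5228*y + 11.3306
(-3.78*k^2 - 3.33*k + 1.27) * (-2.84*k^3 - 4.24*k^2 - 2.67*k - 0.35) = 10.7352*k^5 + 25.4844*k^4 + 20.605*k^3 + 4.8293*k^2 - 2.2254*k - 0.4445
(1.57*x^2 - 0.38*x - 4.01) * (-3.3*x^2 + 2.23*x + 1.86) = -5.181*x^4 + 4.7551*x^3 + 15.3058*x^2 - 9.6491*x - 7.4586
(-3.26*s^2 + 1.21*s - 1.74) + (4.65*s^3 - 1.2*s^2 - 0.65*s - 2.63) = 4.65*s^3 - 4.46*s^2 + 0.56*s - 4.37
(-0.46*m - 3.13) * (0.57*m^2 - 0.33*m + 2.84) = -0.2622*m^3 - 1.6323*m^2 - 0.2735*m - 8.8892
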